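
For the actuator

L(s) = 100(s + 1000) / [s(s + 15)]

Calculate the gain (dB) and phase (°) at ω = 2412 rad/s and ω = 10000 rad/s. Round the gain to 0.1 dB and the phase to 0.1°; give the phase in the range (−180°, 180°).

At s = jω = j2412:
zero (s+1000): 1000 + j2412 → |·| = √(1000²+2412²) = √6817744 ≈ 2611.1, ∠ = arctan(2412/1000) ≈ 67.48°
pole (s+15): 15 + j2412 → |·| = √(15²+2412²) = √5817969 ≈ 2412, ∠ = arctan(2412/15) ≈ 89.64°
pole at origin: |s| = 2412, ∠ = 90.00° (in denominator)
|L| = 100 · 2611.1 / 5.8177e+06 ≈ 0.044882
Gain = 20 log₁₀(0.044882) ≈ -26.96 dB
∠L = 67.48° − 179.64° = -112.16°

At s = jω = j10000:
zero (s+1000): 1000 + j10000 → |·| = √(1000²+10000²) = √101000000 ≈ 10050, ∠ = arctan(10000/1000) ≈ 84.29°
pole (s+15): 15 + j10000 → |·| = √(15²+10000²) = √100000225 ≈ 10000, ∠ = arctan(10000/15) ≈ 89.91°
pole at origin: |s| = 10000, ∠ = 90.00° (in denominator)
|L| = 100 · 10050 / 1e+08 ≈ 0.01005
Gain = 20 log₁₀(0.01005) ≈ -39.96 dB
∠L = 84.29° − 179.91° = -95.62°

ω = 2412: -27.0 dB, -112.2°; ω = 10000: -40.0 dB, -95.6°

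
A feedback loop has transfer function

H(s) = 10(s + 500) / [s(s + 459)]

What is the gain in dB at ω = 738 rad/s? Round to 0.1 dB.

At s = jω = j738:
zero (s+500): 500 + j738 → |·| = √(500²+738²) = √794644 ≈ 891.43, ∠ = arctan(738/500) ≈ 55.88°
pole (s+459): 459 + j738 → |·| = √(459²+738²) = √755325 ≈ 869.09, ∠ = arctan(738/459) ≈ 58.12°
pole at origin: |s| = 738, ∠ = 90.00° (in denominator)
|H| = 10 · 891.43 / 6.4139e+05 ≈ 0.013898
Gain = 20 log₁₀(0.013898) ≈ -37.14 dB

-37.1 dB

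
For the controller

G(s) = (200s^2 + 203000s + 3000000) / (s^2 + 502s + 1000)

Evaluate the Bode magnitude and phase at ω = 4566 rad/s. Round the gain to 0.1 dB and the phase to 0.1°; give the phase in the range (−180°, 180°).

Substitute s = j4566:
Numerator: 200(j4566)^2 + 203000(j4566) + 3000000 = -4166671200 + j926898000
Denominator: (j4566)^2 + 502(j4566) + 1000 = -20847356 + j2292132
|N| = √(4166671200² + 926898000²) ≈ 4.2685e+09, ∠N ≈ 167.46°
|D| = √(20847356² + 2292132²) ≈ 2.0973e+07, ∠D ≈ 173.73°
|G| = 4.2685e+09 / 2.0973e+07 ≈ 203.52
Gain = 20 log₁₀(203.52) ≈ 46.17 dB
∠G = 167.46° − 173.73° = -6.27°

46.2 dB, -6.3°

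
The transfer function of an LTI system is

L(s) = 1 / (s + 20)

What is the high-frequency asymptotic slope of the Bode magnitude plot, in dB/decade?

Each pole contributes −20 dB/decade at high frequency; each zero contributes +20 dB/decade.
Net: 0 zero(s) − 1 pole(s) → -20 dB/decade.

-20 dB/decade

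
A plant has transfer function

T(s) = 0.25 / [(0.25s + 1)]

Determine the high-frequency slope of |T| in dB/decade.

Each pole contributes −20 dB/decade at high frequency; each zero contributes +20 dB/decade.
Net: 0 zero(s) − 1 pole(s) → -20 dB/decade.

-20 dB/decade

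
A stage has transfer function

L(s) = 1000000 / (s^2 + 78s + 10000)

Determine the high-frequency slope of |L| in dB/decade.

Each pole contributes −20 dB/decade at high frequency; each zero contributes +20 dB/decade.
Net: 0 zero(s) − 2 pole(s) → -40 dB/decade.

-40 dB/decade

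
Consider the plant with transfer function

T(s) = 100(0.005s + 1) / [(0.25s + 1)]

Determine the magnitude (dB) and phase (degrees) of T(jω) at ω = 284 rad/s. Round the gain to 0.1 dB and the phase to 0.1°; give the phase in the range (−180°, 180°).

7.8 dB, -34.3°

At ω = 284 rad/s:
zero (1 + j284·0.005) = 1 + j1.42 → |·| ≈ 1.7368, ∠ ≈ 54.85°
pole (1 + j284·0.25) = 1 + j71 → |·| ≈ 71.007, ∠ ≈ 89.19°
|T| = 100 · 1.7368 / (71.007) ≈ 2.446
Gain = 20 log₁₀(2.446) ≈ 7.77 dB
∠T = (54.85°) − (89.19°) = -34.34°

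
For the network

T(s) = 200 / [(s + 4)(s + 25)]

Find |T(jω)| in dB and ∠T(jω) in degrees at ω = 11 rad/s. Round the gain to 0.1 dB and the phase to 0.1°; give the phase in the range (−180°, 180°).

-4.1 dB, -93.8°

At s = jω = j11:
pole (s+4): 4 + j11 → |·| = √(4²+11²) = √137 ≈ 11.705, ∠ = arctan(11/4) ≈ 70.02°
pole (s+25): 25 + j11 → |·| = √(25²+11²) = √746 ≈ 27.313, ∠ = arctan(11/25) ≈ 23.75°
|T| = 200 / 319.7 ≈ 0.62559
Gain = 20 log₁₀(0.62559) ≈ -4.07 dB
∠T = 0.00° − 93.77° = -93.77°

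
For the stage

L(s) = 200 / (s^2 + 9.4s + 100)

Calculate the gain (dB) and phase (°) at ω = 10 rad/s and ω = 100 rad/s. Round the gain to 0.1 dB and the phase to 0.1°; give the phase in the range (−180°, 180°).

At s = jω = j10:
quadratic: (j10)² + 9.4·j10 + 100 = 0 + j94 → |·| ≈ 94, ∠ ≈ 90.00°
|L| = 200 / 94 ≈ 2.1277
Gain = 20 log₁₀(2.1277) ≈ 6.56 dB
∠L = 0.00° − 90.00° = -90.00°

At s = jω = j100:
quadratic: (j100)² + 9.4·j100 + 100 = -9900 + j940 → |·| ≈ 9944.5, ∠ ≈ 174.58°
|L| = 200 / 9944.5 ≈ 0.020112
Gain = 20 log₁₀(0.020112) ≈ -33.93 dB
∠L = 0.00° − 174.58° = -174.58°

ω = 10: 6.6 dB, -90.0°; ω = 100: -33.9 dB, -174.6°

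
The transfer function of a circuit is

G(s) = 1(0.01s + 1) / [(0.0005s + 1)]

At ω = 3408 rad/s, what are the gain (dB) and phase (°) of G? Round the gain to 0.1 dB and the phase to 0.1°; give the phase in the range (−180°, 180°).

24.7 dB, 28.7°

At ω = 3408 rad/s:
zero (1 + j3408·0.01) = 1 + j34.08 → |·| ≈ 34.095, ∠ ≈ 88.32°
pole (1 + j3408·0.0005) = 1 + j1.704 → |·| ≈ 1.9758, ∠ ≈ 59.59°
|G| = 1 · 34.095 / (1.9758) ≈ 17.256
Gain = 20 log₁₀(17.256) ≈ 24.74 dB
∠G = (88.32°) − (59.59°) = 28.73°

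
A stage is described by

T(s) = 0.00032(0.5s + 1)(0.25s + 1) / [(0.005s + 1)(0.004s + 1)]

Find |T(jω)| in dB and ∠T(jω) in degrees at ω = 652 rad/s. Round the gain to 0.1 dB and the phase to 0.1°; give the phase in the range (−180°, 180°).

5.0 dB, 37.5°

At ω = 652 rad/s:
zero (1 + j652·0.5) = 1 + j326 → |·| ≈ 326, ∠ ≈ 89.82°
zero (1 + j652·0.25) = 1 + j163 → |·| ≈ 163, ∠ ≈ 89.65°
pole (1 + j652·0.005) = 1 + j3.26 → |·| ≈ 3.4099, ∠ ≈ 72.95°
pole (1 + j652·0.004) = 1 + j2.608 → |·| ≈ 2.7931, ∠ ≈ 69.02°
|T| = 0.00032 · 326 · 163 / (3.4099 · 2.7931) ≈ 1.7854
Gain = 20 log₁₀(1.7854) ≈ 5.03 dB
∠T = (89.82° + 89.65°) − (72.95° + 69.02°) = 37.50°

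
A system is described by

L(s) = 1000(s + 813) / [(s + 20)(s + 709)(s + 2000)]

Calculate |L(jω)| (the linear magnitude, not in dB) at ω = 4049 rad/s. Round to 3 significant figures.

5.49e-05

At s = jω = j4049:
zero (s+813): 813 + j4049 → |·| = √(813²+4049²) = √17055370 ≈ 4129.8, ∠ = arctan(4049/813) ≈ 78.65°
pole (s+20): 20 + j4049 → |·| = √(20²+4049²) = √16394801 ≈ 4049, ∠ = arctan(4049/20) ≈ 89.72°
pole (s+709): 709 + j4049 → |·| = √(709²+4049²) = √16897082 ≈ 4110.6, ∠ = arctan(4049/709) ≈ 80.07°
pole (s+2000): 2000 + j4049 → |·| = √(2000²+4049²) = √20394401 ≈ 4516, ∠ = arctan(4049/2000) ≈ 63.71°
|L| = 1000 · 4129.8 / 7.5163e+10 ≈ 5.4945e-05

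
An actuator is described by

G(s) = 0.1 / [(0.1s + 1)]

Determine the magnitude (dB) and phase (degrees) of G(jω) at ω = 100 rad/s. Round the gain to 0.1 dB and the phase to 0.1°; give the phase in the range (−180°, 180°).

-40.0 dB, -84.3°

At ω = 100 rad/s:
pole (1 + j100·0.1) = 1 + j10 → |·| ≈ 10.05, ∠ ≈ 84.29°
|G| = 0.1 · 1 / (10.05) ≈ 0.0099502
Gain = 20 log₁₀(0.0099502) ≈ -40.04 dB
∠G = (0°) − (84.29°) = -84.29°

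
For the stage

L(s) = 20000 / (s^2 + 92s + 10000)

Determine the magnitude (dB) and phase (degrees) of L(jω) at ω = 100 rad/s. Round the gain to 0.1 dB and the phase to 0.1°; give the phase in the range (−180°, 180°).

At s = jω = j100:
quadratic: (j100)² + 92·j100 + 10000 = 0 + j9200 → |·| ≈ 9200, ∠ ≈ 90.00°
|L| = 20000 / 9200 ≈ 2.1739
Gain = 20 log₁₀(2.1739) ≈ 6.74 dB
∠L = 0.00° − 90.00° = -90.00°

6.7 dB, -90.0°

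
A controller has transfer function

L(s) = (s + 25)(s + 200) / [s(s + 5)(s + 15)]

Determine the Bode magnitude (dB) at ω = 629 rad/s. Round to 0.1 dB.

At s = jω = j629:
zero (s+25): 25 + j629 → |·| = √(25²+629²) = √396266 ≈ 629.5, ∠ = arctan(629/25) ≈ 87.72°
zero (s+200): 200 + j629 → |·| = √(200²+629²) = √435641 ≈ 660.03, ∠ = arctan(629/200) ≈ 72.36°
pole (s+5): 5 + j629 → |·| = √(5²+629²) = √395666 ≈ 629.02, ∠ = arctan(629/5) ≈ 89.54°
pole (s+15): 15 + j629 → |·| = √(15²+629²) = √395866 ≈ 629.18, ∠ = arctan(629/15) ≈ 88.63°
pole at origin: |s| = 629, ∠ = 90.00° (in denominator)
|L| = 1 · 4.1549e+05 / 2.4894e+08 ≈ 0.001669
Gain = 20 log₁₀(0.001669) ≈ -55.55 dB

-55.6 dB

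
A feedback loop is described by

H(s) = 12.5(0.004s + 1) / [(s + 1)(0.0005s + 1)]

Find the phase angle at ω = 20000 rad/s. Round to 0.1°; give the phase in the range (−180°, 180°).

At ω = 20000 rad/s:
zero (1 + j20000·0.004) = 1 + j80 → |·| ≈ 80.006, ∠ ≈ 89.28°
pole (1 + j20000·1) = 1 + j20000 → |·| ≈ 20000, ∠ ≈ 90.00°
pole (1 + j20000·0.0005) = 1 + j10 → |·| ≈ 10.05, ∠ ≈ 84.29°
∠H = (89.28°) − (90.00° + 84.29°) = -85.01°

-85.0°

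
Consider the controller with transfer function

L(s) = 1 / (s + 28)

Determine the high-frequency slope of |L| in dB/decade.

Each pole contributes −20 dB/decade at high frequency; each zero contributes +20 dB/decade.
Net: 0 zero(s) − 1 pole(s) → -20 dB/decade.

-20 dB/decade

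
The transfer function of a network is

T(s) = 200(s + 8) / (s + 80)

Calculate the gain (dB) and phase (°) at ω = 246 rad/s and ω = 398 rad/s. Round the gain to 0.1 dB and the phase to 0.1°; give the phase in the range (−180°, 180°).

At s = jω = j246:
zero (s+8): 8 + j246 → |·| = √(8²+246²) = √60580 ≈ 246.13, ∠ = arctan(246/8) ≈ 88.14°
pole (s+80): 80 + j246 → |·| = √(80²+246²) = √66916 ≈ 258.68, ∠ = arctan(246/80) ≈ 71.99°
|T| = 200 · 246.13 / 258.68 ≈ 190.3
Gain = 20 log₁₀(190.3) ≈ 45.59 dB
∠T = 88.14° − 71.99° = 16.15°

At s = jω = j398:
zero (s+8): 8 + j398 → |·| = √(8²+398²) = √158468 ≈ 398.08, ∠ = arctan(398/8) ≈ 88.85°
pole (s+80): 80 + j398 → |·| = √(80²+398²) = √164804 ≈ 405.96, ∠ = arctan(398/80) ≈ 78.63°
|T| = 200 · 398.08 / 405.96 ≈ 196.12
Gain = 20 log₁₀(196.12) ≈ 45.85 dB
∠T = 88.85° − 78.63° = 10.22°

ω = 246: 45.6 dB, 16.2°; ω = 398: 45.9 dB, 10.2°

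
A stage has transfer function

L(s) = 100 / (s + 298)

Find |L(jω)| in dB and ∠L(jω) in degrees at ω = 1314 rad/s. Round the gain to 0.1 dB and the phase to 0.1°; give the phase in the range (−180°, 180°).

At s = jω = j1314:
pole (s+298): 298 + j1314 → |·| = √(298²+1314²) = √1815400 ≈ 1347.4, ∠ = arctan(1314/298) ≈ 77.22°
|L| = 100 / 1347.4 ≈ 0.074217
Gain = 20 log₁₀(0.074217) ≈ -22.59 dB
∠L = 0.00° − 77.22° = -77.22°

-22.6 dB, -77.2°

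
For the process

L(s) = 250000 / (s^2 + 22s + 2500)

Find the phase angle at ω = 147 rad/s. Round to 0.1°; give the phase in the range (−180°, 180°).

At s = jω = j147:
quadratic: (j147)² + 22·j147 + 2500 = -19109 + j3234 → |·| ≈ 19381, ∠ ≈ 170.39°
∠L = 0.00° − 170.39° = -170.39°

-170.4°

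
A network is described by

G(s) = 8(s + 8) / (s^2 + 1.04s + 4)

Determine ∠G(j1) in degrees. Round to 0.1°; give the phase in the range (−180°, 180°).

At s = jω = j1:
zero (s+8): 8 + j1 → |·| = √(8²+1²) = √65 ≈ 8.0623, ∠ = arctan(1/8) ≈ 7.13°
quadratic: (j1)² + 1.04·j1 + 4 = 3 + j1.04 → |·| ≈ 3.1752, ∠ ≈ 19.12°
∠G = 7.13° − 19.12° = -11.99°

-12.0°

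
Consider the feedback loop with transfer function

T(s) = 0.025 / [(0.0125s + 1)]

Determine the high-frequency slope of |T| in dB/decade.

-20 dB/decade

Each pole contributes −20 dB/decade at high frequency; each zero contributes +20 dB/decade.
Net: 0 zero(s) − 1 pole(s) → -20 dB/decade.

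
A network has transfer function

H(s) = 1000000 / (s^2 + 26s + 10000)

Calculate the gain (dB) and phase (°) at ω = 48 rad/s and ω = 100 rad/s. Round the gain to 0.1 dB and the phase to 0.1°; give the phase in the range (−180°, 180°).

At s = jω = j48:
quadratic: (j48)² + 26·j48 + 10000 = 7696 + j1248 → |·| ≈ 7796.5, ∠ ≈ 9.21°
|H| = 1000000 / 7796.5 ≈ 128.26
Gain = 20 log₁₀(128.26) ≈ 42.16 dB
∠H = 0.00° − 9.21° = -9.21°

At s = jω = j100:
quadratic: (j100)² + 26·j100 + 10000 = 0 + j2600 → |·| ≈ 2600, ∠ ≈ 90.00°
|H| = 1000000 / 2600 ≈ 384.62
Gain = 20 log₁₀(384.62) ≈ 51.70 dB
∠H = 0.00° − 90.00° = -90.00°

ω = 48: 42.2 dB, -9.2°; ω = 100: 51.7 dB, -90.0°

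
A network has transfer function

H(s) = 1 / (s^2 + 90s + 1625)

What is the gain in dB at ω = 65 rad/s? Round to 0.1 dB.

Substitute s = j65:
Numerator: 1 = 1 + j0
Denominator: (j65)^2 + 90(j65) + 1625 = -2600 + j5850
|N| = √(1² + 0²) ≈ 1, ∠N ≈ 0.00°
|D| = √(2600² + 5850²) ≈ 6401.8, ∠D ≈ 113.96°
|H| = 1 / 6401.8 ≈ 0.00015621
Gain = 20 log₁₀(0.00015621) ≈ -76.13 dB

-76.1 dB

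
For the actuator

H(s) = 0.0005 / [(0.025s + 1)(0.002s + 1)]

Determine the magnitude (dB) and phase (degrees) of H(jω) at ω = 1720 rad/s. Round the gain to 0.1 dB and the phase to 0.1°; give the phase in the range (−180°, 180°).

At ω = 1720 rad/s:
pole (1 + j1720·0.025) = 1 + j43 → |·| ≈ 43.012, ∠ ≈ 88.67°
pole (1 + j1720·0.002) = 1 + j3.44 → |·| ≈ 3.5824, ∠ ≈ 73.79°
|H| = 0.0005 · 1 / (43.012 · 3.5824) ≈ 3.2449e-06
Gain = 20 log₁₀(3.2449e-06) ≈ -109.78 dB
∠H = (0°) − (88.67° + 73.79°) = -162.46°

-109.8 dB, -162.5°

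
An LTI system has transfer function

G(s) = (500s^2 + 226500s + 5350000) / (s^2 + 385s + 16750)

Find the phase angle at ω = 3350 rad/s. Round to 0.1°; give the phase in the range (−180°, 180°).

-1.1°

Substitute s = j3350:
Numerator: 500(j3350)^2 + 226500(j3350) + 5350000 = -5605900000 + j758775000
Denominator: (j3350)^2 + 385(j3350) + 16750 = -11205750 + j1289750
|N| = √(5605900000² + 758775000²) ≈ 5.657e+09, ∠N ≈ 172.29°
|D| = √(11205750² + 1289750²) ≈ 1.128e+07, ∠D ≈ 173.43°
∠G = 172.29° − 173.43° = -1.14°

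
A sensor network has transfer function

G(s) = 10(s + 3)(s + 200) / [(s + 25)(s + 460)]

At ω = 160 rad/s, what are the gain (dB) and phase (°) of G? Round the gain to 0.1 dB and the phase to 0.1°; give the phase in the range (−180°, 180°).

14.3 dB, 27.3°

At s = jω = j160:
zero (s+3): 3 + j160 → |·| = √(3²+160²) = √25609 ≈ 160.03, ∠ = arctan(160/3) ≈ 88.93°
zero (s+200): 200 + j160 → |·| = √(200²+160²) = √65600 ≈ 256.12, ∠ = arctan(160/200) ≈ 38.66°
pole (s+25): 25 + j160 → |·| = √(25²+160²) = √26225 ≈ 161.94, ∠ = arctan(160/25) ≈ 81.12°
pole (s+460): 460 + j160 → |·| = √(460²+160²) = √237200 ≈ 487.03, ∠ = arctan(160/460) ≈ 19.18°
|G| = 10 · 40987 / 78870 ≈ 5.1968
Gain = 20 log₁₀(5.1968) ≈ 14.31 dB
∠G = 127.59° − 100.30° = 27.29°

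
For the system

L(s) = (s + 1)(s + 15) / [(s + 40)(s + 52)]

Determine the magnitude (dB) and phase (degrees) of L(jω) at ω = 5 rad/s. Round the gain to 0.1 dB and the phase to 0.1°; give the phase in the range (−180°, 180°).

At s = jω = j5:
zero (s+1): 1 + j5 → |·| = √(1²+5²) = √26 ≈ 5.099, ∠ = arctan(5/1) ≈ 78.69°
zero (s+15): 15 + j5 → |·| = √(15²+5²) = √250 ≈ 15.811, ∠ = arctan(5/15) ≈ 18.43°
pole (s+40): 40 + j5 → |·| = √(40²+5²) = √1625 ≈ 40.311, ∠ = arctan(5/40) ≈ 7.13°
pole (s+52): 52 + j5 → |·| = √(52²+5²) = √2729 ≈ 52.24, ∠ = arctan(5/52) ≈ 5.49°
|L| = 1 · 80.62 / 2105.8 ≈ 0.038285
Gain = 20 log₁₀(0.038285) ≈ -28.34 dB
∠L = 97.12° − 12.62° = 84.50°

-28.3 dB, 84.5°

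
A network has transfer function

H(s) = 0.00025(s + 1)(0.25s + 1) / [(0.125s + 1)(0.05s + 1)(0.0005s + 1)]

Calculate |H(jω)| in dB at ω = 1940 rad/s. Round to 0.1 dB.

-42.9 dB

At ω = 1940 rad/s:
zero (1 + j1940·1) = 1 + j1940 → |·| ≈ 1940, ∠ ≈ 89.97°
zero (1 + j1940·0.25) = 1 + j485 → |·| ≈ 485, ∠ ≈ 89.88°
pole (1 + j1940·0.125) = 1 + j242.5 → |·| ≈ 242.5, ∠ ≈ 89.76°
pole (1 + j1940·0.05) = 1 + j97 → |·| ≈ 97.005, ∠ ≈ 89.41°
pole (1 + j1940·0.0005) = 1 + j0.97 → |·| ≈ 1.3932, ∠ ≈ 44.13°
|H| = 0.00025 · 1940 · 485 / (242.5 · 97.005 · 1.3932) ≈ 0.0071774
Gain = 20 log₁₀(0.0071774) ≈ -42.88 dB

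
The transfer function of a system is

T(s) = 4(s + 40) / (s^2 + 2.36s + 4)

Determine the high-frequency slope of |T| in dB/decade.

Each pole contributes −20 dB/decade at high frequency; each zero contributes +20 dB/decade.
Net: 1 zero(s) − 2 pole(s) → -20 dB/decade.

-20 dB/decade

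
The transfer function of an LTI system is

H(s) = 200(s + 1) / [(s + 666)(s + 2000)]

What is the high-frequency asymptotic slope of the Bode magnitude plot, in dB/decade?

Each pole contributes −20 dB/decade at high frequency; each zero contributes +20 dB/decade.
Net: 1 zero(s) − 2 pole(s) → -20 dB/decade.

-20 dB/decade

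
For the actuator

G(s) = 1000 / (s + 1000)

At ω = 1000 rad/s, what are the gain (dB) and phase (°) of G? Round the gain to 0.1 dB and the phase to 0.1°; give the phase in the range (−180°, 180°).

At s = jω = j1000:
pole (s+1000): 1000 + j1000 → |·| = √(1000²+1000²) = √2000000 ≈ 1414.2, ∠ = arctan(1000/1000) ≈ 45.00°
|G| = 1000 / 1414.2 ≈ 0.70711
Gain = 20 log₁₀(0.70711) ≈ -3.01 dB
∠G = 0.00° − 45.00° = -45.00°

-3.0 dB, -45.0°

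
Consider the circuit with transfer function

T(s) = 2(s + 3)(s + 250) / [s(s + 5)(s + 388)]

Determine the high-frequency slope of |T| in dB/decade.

-20 dB/decade

Each pole contributes −20 dB/decade at high frequency; each zero contributes +20 dB/decade.
Net: 2 zero(s) − 3 pole(s) → -20 dB/decade.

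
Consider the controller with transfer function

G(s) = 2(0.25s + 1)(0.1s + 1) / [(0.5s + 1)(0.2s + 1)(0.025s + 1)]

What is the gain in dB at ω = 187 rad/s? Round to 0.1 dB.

-19.6 dB

At ω = 187 rad/s:
zero (1 + j187·0.25) = 1 + j46.75 → |·| ≈ 46.761, ∠ ≈ 88.77°
zero (1 + j187·0.1) = 1 + j18.7 → |·| ≈ 18.727, ∠ ≈ 86.94°
pole (1 + j187·0.5) = 1 + j93.5 → |·| ≈ 93.505, ∠ ≈ 89.39°
pole (1 + j187·0.2) = 1 + j37.4 → |·| ≈ 37.413, ∠ ≈ 88.47°
pole (1 + j187·0.025) = 1 + j4.675 → |·| ≈ 4.7808, ∠ ≈ 77.93°
|G| = 2 · 46.761 · 18.727 / (93.505 · 37.413 · 4.7808) ≈ 0.10472
Gain = 20 log₁₀(0.10472) ≈ -19.60 dB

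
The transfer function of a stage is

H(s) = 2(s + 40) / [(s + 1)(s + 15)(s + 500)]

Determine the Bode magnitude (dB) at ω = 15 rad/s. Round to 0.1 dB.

-65.4 dB

At s = jω = j15:
zero (s+40): 40 + j15 → |·| = √(40²+15²) = √1825 ≈ 42.72, ∠ = arctan(15/40) ≈ 20.56°
pole (s+1): 1 + j15 → |·| = √(1²+15²) = √226 ≈ 15.033, ∠ = arctan(15/1) ≈ 86.19°
pole (s+15): 15 + j15 → |·| = √(15²+15²) = √450 ≈ 21.213, ∠ = arctan(15/15) ≈ 45.00°
pole (s+500): 500 + j15 → |·| = √(500²+15²) = √250225 ≈ 500.22, ∠ = arctan(15/500) ≈ 1.72°
|H| = 2 · 42.72 / 1.5952e+05 ≈ 0.00053561
Gain = 20 log₁₀(0.00053561) ≈ -65.42 dB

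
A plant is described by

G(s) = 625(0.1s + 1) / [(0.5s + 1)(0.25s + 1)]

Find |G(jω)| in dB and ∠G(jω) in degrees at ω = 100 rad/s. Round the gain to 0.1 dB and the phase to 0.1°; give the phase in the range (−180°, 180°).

At ω = 100 rad/s:
zero (1 + j100·0.1) = 1 + j10 → |·| ≈ 10.05, ∠ ≈ 84.29°
pole (1 + j100·0.5) = 1 + j50 → |·| ≈ 50.01, ∠ ≈ 88.85°
pole (1 + j100·0.25) = 1 + j25 → |·| ≈ 25.02, ∠ ≈ 87.71°
|G| = 625 · 10.05 / (50.01 · 25.02) ≈ 5.02
Gain = 20 log₁₀(5.02) ≈ 14.01 dB
∠G = (84.29°) − (88.85° + 87.71°) = -92.27°

14.0 dB, -92.3°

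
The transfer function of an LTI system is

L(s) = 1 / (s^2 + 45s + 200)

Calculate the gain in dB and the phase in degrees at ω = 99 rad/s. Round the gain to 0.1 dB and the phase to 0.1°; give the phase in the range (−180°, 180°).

-80.5 dB, -155.1°

Substitute s = j99:
Numerator: 1 = 1 + j0
Denominator: (j99)^2 + 45(j99) + 200 = -9601 + j4455
|N| = √(1² + 0²) ≈ 1, ∠N ≈ 0.00°
|D| = √(9601² + 4455²) ≈ 10584, ∠D ≈ 155.11°
|L| = 1 / 10584 ≈ 9.4482e-05
Gain = 20 log₁₀(9.4482e-05) ≈ -80.49 dB
∠L = 0.00° − 155.11° = -155.11°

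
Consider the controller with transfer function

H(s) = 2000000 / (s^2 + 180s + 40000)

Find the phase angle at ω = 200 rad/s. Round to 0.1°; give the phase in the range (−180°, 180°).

-90.0°

At s = jω = j200:
quadratic: (j200)² + 180·j200 + 40000 = 0 + j36000 → |·| ≈ 36000, ∠ ≈ 90.00°
∠H = 0.00° − 90.00° = -90.00°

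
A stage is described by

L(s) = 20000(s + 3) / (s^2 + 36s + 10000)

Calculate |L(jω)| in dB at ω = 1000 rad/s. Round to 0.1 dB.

26.1 dB

At s = jω = j1000:
zero (s+3): 3 + j1000 → |·| = √(3²+1000²) = √1000009 ≈ 1000, ∠ = arctan(1000/3) ≈ 89.83°
quadratic: (j1000)² + 36·j1000 + 10000 = -990000 + j36000 → |·| ≈ 9.9065e+05, ∠ ≈ 177.92°
|L| = 20000 · 1000 / 9.9065e+05 ≈ 20.189
Gain = 20 log₁₀(20.189) ≈ 26.10 dB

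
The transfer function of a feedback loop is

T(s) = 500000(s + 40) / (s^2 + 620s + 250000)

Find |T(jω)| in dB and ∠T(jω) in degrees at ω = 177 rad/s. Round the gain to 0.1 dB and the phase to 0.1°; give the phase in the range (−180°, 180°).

At s = jω = j177:
zero (s+40): 40 + j177 → |·| = √(40²+177²) = √32929 ≈ 181.46, ∠ = arctan(177/40) ≈ 77.27°
quadratic: (j177)² + 620·j177 + 250000 = 218671 + j109740 → |·| ≈ 2.4466e+05, ∠ ≈ 26.65°
|T| = 500000 · 181.46 / 2.4466e+05 ≈ 370.84
Gain = 20 log₁₀(370.84) ≈ 51.38 dB
∠T = 77.27° − 26.65° = 50.62°

51.4 dB, 50.6°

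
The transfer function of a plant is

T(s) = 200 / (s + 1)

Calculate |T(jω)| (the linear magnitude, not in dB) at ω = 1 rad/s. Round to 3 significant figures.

Substitute s = j1:
Numerator: 200 = 200 + j0
Denominator: (j1) + 1 = 1 + j1
|N| = √(200² + 0²) ≈ 200, ∠N ≈ 0.00°
|D| = √(1² + 1²) ≈ 1.4142, ∠D ≈ 45.00°
|T| = 200 / 1.4142 ≈ 141.42

141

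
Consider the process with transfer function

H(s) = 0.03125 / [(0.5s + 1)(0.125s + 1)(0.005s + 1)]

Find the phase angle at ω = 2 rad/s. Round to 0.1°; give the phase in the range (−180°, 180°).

-59.6°

At ω = 2 rad/s:
pole (1 + j2·0.5) = 1 + j1 → |·| ≈ 1.4142, ∠ ≈ 45.00°
pole (1 + j2·0.125) = 1 + j0.25 → |·| ≈ 1.0308, ∠ ≈ 14.04°
pole (1 + j2·0.005) = 1 + j0.01 → |·| ≈ 1, ∠ ≈ 0.57°
∠H = (0°) − (45.00° + 14.04° + 0.57°) = -59.61°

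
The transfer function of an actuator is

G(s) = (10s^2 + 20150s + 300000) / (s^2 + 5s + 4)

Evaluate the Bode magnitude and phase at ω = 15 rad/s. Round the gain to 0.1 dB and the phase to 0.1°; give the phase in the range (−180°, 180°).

65.2 dB, -115.8°

Substitute s = j15:
Numerator: 10(j15)^2 + 20150(j15) + 300000 = 297750 + j302250
Denominator: (j15)^2 + 5(j15) + 4 = -221 + j75
|N| = √(297750² + 302250²) ≈ 4.2428e+05, ∠N ≈ 45.43°
|D| = √(221² + 75²) ≈ 233.38, ∠D ≈ 161.25°
|G| = 4.2428e+05 / 233.38 ≈ 1818
Gain = 20 log₁₀(1818) ≈ 65.19 dB
∠G = 45.43° − 161.25° = -115.82°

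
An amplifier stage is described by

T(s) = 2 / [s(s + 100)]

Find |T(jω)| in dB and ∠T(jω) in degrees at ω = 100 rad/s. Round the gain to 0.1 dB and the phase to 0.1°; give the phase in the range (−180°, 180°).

At s = jω = j100:
pole (s+100): 100 + j100 → |·| = √(100²+100²) = √20000 ≈ 141.42, ∠ = arctan(100/100) ≈ 45.00°
pole at origin: |s| = 100, ∠ = 90.00° (in denominator)
|T| = 2 / 14142 ≈ 0.00014142
Gain = 20 log₁₀(0.00014142) ≈ -76.99 dB
∠T = 0.00° − 135.00° = -135.00°

-77.0 dB, -135.0°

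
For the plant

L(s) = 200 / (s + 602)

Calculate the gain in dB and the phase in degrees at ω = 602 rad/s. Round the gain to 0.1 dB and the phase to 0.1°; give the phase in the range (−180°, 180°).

Substitute s = j602:
Numerator: 200 = 200 + j0
Denominator: (j602) + 602 = 602 + j602
|N| = √(200² + 0²) ≈ 200, ∠N ≈ 0.00°
|D| = √(602² + 602²) ≈ 851.36, ∠D ≈ 45.00°
|L| = 200 / 851.36 ≈ 0.23492
Gain = 20 log₁₀(0.23492) ≈ -12.58 dB
∠L = 0.00° − 45.00° = -45.00°

-12.6 dB, -45.0°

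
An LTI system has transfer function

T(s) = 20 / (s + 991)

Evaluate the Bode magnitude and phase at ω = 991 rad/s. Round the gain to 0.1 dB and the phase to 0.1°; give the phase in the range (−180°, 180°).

-36.9 dB, -45.0°

At s = jω = j991:
pole (s+991): 991 + j991 → |·| = √(991²+991²) = √1964162 ≈ 1401.5, ∠ = arctan(991/991) ≈ 45.00°
|T| = 20 / 1401.5 ≈ 0.01427
Gain = 20 log₁₀(0.01427) ≈ -36.91 dB
∠T = 0.00° − 45.00° = -45.00°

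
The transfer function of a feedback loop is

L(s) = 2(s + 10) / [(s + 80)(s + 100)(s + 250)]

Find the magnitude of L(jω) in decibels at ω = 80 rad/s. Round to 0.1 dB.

At s = jω = j80:
zero (s+10): 10 + j80 → |·| = √(10²+80²) = √6500 ≈ 80.623, ∠ = arctan(80/10) ≈ 82.87°
pole (s+80): 80 + j80 → |·| = √(80²+80²) = √12800 ≈ 113.14, ∠ = arctan(80/80) ≈ 45.00°
pole (s+100): 100 + j80 → |·| = √(100²+80²) = √16400 ≈ 128.06, ∠ = arctan(80/100) ≈ 38.66°
pole (s+250): 250 + j80 → |·| = √(250²+80²) = √68900 ≈ 262.49, ∠ = arctan(80/250) ≈ 17.74°
|L| = 2 · 80.623 / 3.8031e+06 ≈ 4.2399e-05
Gain = 20 log₁₀(4.2399e-05) ≈ -87.45 dB

-87.5 dB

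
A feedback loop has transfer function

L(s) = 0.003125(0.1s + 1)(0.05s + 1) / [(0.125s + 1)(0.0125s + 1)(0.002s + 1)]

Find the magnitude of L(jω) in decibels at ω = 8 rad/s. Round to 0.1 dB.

-50.4 dB

At ω = 8 rad/s:
zero (1 + j8·0.1) = 1 + j0.8 → |·| ≈ 1.2806, ∠ ≈ 38.66°
zero (1 + j8·0.05) = 1 + j0.4 → |·| ≈ 1.077, ∠ ≈ 21.80°
pole (1 + j8·0.125) = 1 + j1 → |·| ≈ 1.4142, ∠ ≈ 45.00°
pole (1 + j8·0.0125) = 1 + j0.1 → |·| ≈ 1.005, ∠ ≈ 5.71°
pole (1 + j8·0.002) = 1 + j0.016 → |·| ≈ 1.0001, ∠ ≈ 0.92°
|L| = 0.003125 · 1.2806 · 1.077 / (1.4142 · 1.005 · 1.0001) ≈ 0.0030322
Gain = 20 log₁₀(0.0030322) ≈ -50.36 dB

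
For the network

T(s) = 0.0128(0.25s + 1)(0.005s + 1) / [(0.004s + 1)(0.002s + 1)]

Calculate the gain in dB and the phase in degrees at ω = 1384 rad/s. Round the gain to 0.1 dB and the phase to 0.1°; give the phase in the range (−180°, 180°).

At ω = 1384 rad/s:
zero (1 + j1384·0.25) = 1 + j346 → |·| ≈ 346, ∠ ≈ 89.83°
zero (1 + j1384·0.005) = 1 + j6.92 → |·| ≈ 6.9919, ∠ ≈ 81.78°
pole (1 + j1384·0.004) = 1 + j5.536 → |·| ≈ 5.6256, ∠ ≈ 79.76°
pole (1 + j1384·0.002) = 1 + j2.768 → |·| ≈ 2.9431, ∠ ≈ 70.14°
|T| = 0.0128 · 346 · 6.9919 / (5.6256 · 2.9431) ≈ 1.8703
Gain = 20 log₁₀(1.8703) ≈ 5.44 dB
∠T = (89.83° + 81.78°) − (79.76° + 70.14°) = 21.71°

5.4 dB, 21.7°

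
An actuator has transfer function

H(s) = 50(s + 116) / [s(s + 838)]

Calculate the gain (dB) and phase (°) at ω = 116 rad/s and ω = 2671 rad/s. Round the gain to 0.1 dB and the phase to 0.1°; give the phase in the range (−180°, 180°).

At s = jω = j116:
zero (s+116): 116 + j116 → |·| = √(116²+116²) = √26912 ≈ 164.05, ∠ = arctan(116/116) ≈ 45.00°
pole (s+838): 838 + j116 → |·| = √(838²+116²) = √715700 ≈ 845.99, ∠ = arctan(116/838) ≈ 7.88°
pole at origin: |s| = 116, ∠ = 90.00° (in denominator)
|H| = 50 · 164.05 / 98135 ≈ 0.083584
Gain = 20 log₁₀(0.083584) ≈ -21.56 dB
∠H = 45.00° − 97.88° = -52.88°

At s = jω = j2671:
zero (s+116): 116 + j2671 → |·| = √(116²+2671²) = √7147697 ≈ 2673.5, ∠ = arctan(2671/116) ≈ 87.51°
pole (s+838): 838 + j2671 → |·| = √(838²+2671²) = √7836485 ≈ 2799.4, ∠ = arctan(2671/838) ≈ 72.58°
pole at origin: |s| = 2671, ∠ = 90.00° (in denominator)
|H| = 50 · 2673.5 / 7.4772e+06 ≈ 0.017878
Gain = 20 log₁₀(0.017878) ≈ -34.95 dB
∠H = 87.51° − 162.58° = -75.07°

ω = 116: -21.6 dB, -52.9°; ω = 2671: -35.0 dB, -75.1°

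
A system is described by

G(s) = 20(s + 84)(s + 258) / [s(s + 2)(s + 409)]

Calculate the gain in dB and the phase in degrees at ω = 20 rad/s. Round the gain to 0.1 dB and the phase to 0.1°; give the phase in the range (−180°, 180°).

At s = jω = j20:
zero (s+84): 84 + j20 → |·| = √(84²+20²) = √7456 ≈ 86.348, ∠ = arctan(20/84) ≈ 13.39°
zero (s+258): 258 + j20 → |·| = √(258²+20²) = √66964 ≈ 258.77, ∠ = arctan(20/258) ≈ 4.43°
pole (s+2): 2 + j20 → |·| = √(2²+20²) = √404 ≈ 20.1, ∠ = arctan(20/2) ≈ 84.29°
pole (s+409): 409 + j20 → |·| = √(409²+20²) = √167681 ≈ 409.49, ∠ = arctan(20/409) ≈ 2.80°
pole at origin: |s| = 20, ∠ = 90.00° (in denominator)
|G| = 20 · 22344 / 1.6461e+05 ≈ 2.7148
Gain = 20 log₁₀(2.7148) ≈ 8.67 dB
∠G = 17.82° − 177.09° = -159.27°

8.7 dB, -159.3°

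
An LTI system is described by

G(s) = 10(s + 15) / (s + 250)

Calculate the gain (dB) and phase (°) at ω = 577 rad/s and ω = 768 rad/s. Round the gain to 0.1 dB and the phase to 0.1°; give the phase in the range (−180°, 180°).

At s = jω = j577:
zero (s+15): 15 + j577 → |·| = √(15²+577²) = √333154 ≈ 577.19, ∠ = arctan(577/15) ≈ 88.51°
pole (s+250): 250 + j577 → |·| = √(250²+577²) = √395429 ≈ 628.83, ∠ = arctan(577/250) ≈ 66.57°
|G| = 10 · 577.19 / 628.83 ≈ 9.1788
Gain = 20 log₁₀(9.1788) ≈ 19.26 dB
∠G = 88.51° − 66.57° = 21.94°

At s = jω = j768:
zero (s+15): 15 + j768 → |·| = √(15²+768²) = √590049 ≈ 768.15, ∠ = arctan(768/15) ≈ 88.88°
pole (s+250): 250 + j768 → |·| = √(250²+768²) = √652324 ≈ 807.67, ∠ = arctan(768/250) ≈ 71.97°
|G| = 10 · 768.15 / 807.67 ≈ 9.5107
Gain = 20 log₁₀(9.5107) ≈ 19.56 dB
∠G = 88.88° − 71.97° = 16.91°

ω = 577: 19.3 dB, 21.9°; ω = 768: 19.6 dB, 16.9°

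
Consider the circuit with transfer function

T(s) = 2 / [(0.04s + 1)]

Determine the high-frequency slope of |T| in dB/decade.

-20 dB/decade

Each pole contributes −20 dB/decade at high frequency; each zero contributes +20 dB/decade.
Net: 0 zero(s) − 1 pole(s) → -20 dB/decade.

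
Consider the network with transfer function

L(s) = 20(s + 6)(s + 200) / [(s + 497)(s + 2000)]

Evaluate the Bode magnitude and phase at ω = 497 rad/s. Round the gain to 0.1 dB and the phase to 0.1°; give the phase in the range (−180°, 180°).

At s = jω = j497:
zero (s+6): 6 + j497 → |·| = √(6²+497²) = √247045 ≈ 497.04, ∠ = arctan(497/6) ≈ 89.31°
zero (s+200): 200 + j497 → |·| = √(200²+497²) = √287009 ≈ 535.73, ∠ = arctan(497/200) ≈ 68.08°
pole (s+497): 497 + j497 → |·| = √(497²+497²) = √494018 ≈ 702.86, ∠ = arctan(497/497) ≈ 45.00°
pole (s+2000): 2000 + j497 → |·| = √(2000²+497²) = √4247009 ≈ 2060.8, ∠ = arctan(497/2000) ≈ 13.96°
|L| = 20 · 2.6628e+05 / 1.4485e+06 ≈ 3.6766
Gain = 20 log₁₀(3.6766) ≈ 11.31 dB
∠L = 157.39° − 58.96° = 98.43°

11.3 dB, 98.4°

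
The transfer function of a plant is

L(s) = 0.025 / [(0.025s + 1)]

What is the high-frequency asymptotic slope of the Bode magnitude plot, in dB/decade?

-20 dB/decade

Each pole contributes −20 dB/decade at high frequency; each zero contributes +20 dB/decade.
Net: 0 zero(s) − 1 pole(s) → -20 dB/decade.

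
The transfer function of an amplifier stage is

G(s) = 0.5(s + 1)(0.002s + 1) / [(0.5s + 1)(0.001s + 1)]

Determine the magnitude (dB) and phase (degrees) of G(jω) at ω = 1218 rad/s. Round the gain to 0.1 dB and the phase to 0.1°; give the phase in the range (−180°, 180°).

4.5 dB, 17.1°

At ω = 1218 rad/s:
zero (1 + j1218·1) = 1 + j1218 → |·| ≈ 1218, ∠ ≈ 89.95°
zero (1 + j1218·0.002) = 1 + j2.436 → |·| ≈ 2.6333, ∠ ≈ 67.68°
pole (1 + j1218·0.5) = 1 + j609 → |·| ≈ 609, ∠ ≈ 89.91°
pole (1 + j1218·0.001) = 1 + j1.218 → |·| ≈ 1.5759, ∠ ≈ 50.61°
|G| = 0.5 · 1218 · 2.6333 / (609 · 1.5759) ≈ 1.671
Gain = 20 log₁₀(1.671) ≈ 4.46 dB
∠G = (89.95° + 67.68°) − (89.91° + 50.61°) = 17.11°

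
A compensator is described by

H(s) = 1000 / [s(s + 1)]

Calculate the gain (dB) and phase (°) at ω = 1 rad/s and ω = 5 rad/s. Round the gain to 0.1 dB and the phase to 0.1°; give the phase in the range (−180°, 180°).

ω = 1: 57.0 dB, -135.0°; ω = 5: 31.9 dB, -168.7°

At s = jω = j1:
pole (s+1): 1 + j1 → |·| = √(1²+1²) = √2 ≈ 1.4142, ∠ = arctan(1/1) ≈ 45.00°
pole at origin: |s| = 1, ∠ = 90.00° (in denominator)
|H| = 1000 / 1.4142 ≈ 707.11
Gain = 20 log₁₀(707.11) ≈ 56.99 dB
∠H = 0.00° − 135.00° = -135.00°

At s = jω = j5:
pole (s+1): 1 + j5 → |·| = √(1²+5²) = √26 ≈ 5.099, ∠ = arctan(5/1) ≈ 78.69°
pole at origin: |s| = 5, ∠ = 90.00° (in denominator)
|H| = 1000 / 25.495 ≈ 39.223
Gain = 20 log₁₀(39.223) ≈ 31.87 dB
∠H = 0.00° − 168.69° = -168.69°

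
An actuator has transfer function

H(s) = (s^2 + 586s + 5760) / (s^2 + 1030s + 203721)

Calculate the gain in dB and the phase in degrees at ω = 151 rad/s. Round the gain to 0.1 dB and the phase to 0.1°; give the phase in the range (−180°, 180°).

-8.5 dB, 60.2°

Substitute s = j151:
Numerator: (j151)^2 + 586(j151) + 5760 = -17041 + j88486
Denominator: (j151)^2 + 1030(j151) + 203721 = 180920 + j155530
|N| = √(17041² + 88486²) ≈ 90112, ∠N ≈ 100.90°
|D| = √(180920² + 155530²) ≈ 2.3858e+05, ∠D ≈ 40.68°
|H| = 90112 / 2.3858e+05 ≈ 0.3777
Gain = 20 log₁₀(0.3777) ≈ -8.46 dB
∠H = 100.90° − 40.68° = 60.22°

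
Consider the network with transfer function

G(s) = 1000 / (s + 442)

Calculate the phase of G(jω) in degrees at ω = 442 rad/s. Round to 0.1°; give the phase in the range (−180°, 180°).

At s = jω = j442:
pole (s+442): 442 + j442 → |·| = √(442²+442²) = √390728 ≈ 625.08, ∠ = arctan(442/442) ≈ 45.00°
∠G = 0.00° − 45.00° = -45.00°

-45.0°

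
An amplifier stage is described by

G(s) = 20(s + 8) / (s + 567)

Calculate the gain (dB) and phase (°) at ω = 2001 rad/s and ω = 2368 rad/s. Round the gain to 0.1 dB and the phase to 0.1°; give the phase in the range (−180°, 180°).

At s = jω = j2001:
zero (s+8): 8 + j2001 → |·| = √(8²+2001²) = √4004065 ≈ 2001, ∠ = arctan(2001/8) ≈ 89.77°
pole (s+567): 567 + j2001 → |·| = √(567²+2001²) = √4325490 ≈ 2079.8, ∠ = arctan(2001/567) ≈ 74.18°
|G| = 20 · 2001 / 2079.8 ≈ 19.242
Gain = 20 log₁₀(19.242) ≈ 25.69 dB
∠G = 89.77° − 74.18° = 15.59°

At s = jω = j2368:
zero (s+8): 8 + j2368 → |·| = √(8²+2368²) = √5607488 ≈ 2368, ∠ = arctan(2368/8) ≈ 89.81°
pole (s+567): 567 + j2368 → |·| = √(567²+2368²) = √5928913 ≈ 2434.9, ∠ = arctan(2368/567) ≈ 76.53°
|G| = 20 · 2368 / 2434.9 ≈ 19.45
Gain = 20 log₁₀(19.45) ≈ 25.78 dB
∠G = 89.81° − 76.53° = 13.28°

ω = 2001: 25.7 dB, 15.6°; ω = 2368: 25.8 dB, 13.3°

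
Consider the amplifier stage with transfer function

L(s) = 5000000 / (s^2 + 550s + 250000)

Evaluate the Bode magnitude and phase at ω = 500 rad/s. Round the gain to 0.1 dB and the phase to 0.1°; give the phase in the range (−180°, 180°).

At s = jω = j500:
quadratic: (j500)² + 550·j500 + 250000 = 0 + j275000 → |·| ≈ 2.75e+05, ∠ ≈ 90.00°
|L| = 5000000 / 2.75e+05 ≈ 18.182
Gain = 20 log₁₀(18.182) ≈ 25.19 dB
∠L = 0.00° − 90.00° = -90.00°

25.2 dB, -90.0°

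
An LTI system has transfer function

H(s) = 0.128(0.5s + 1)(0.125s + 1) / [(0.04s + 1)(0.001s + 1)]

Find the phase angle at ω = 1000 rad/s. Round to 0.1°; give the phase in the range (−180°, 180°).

At ω = 1000 rad/s:
zero (1 + j1000·0.5) = 1 + j500 → |·| ≈ 500, ∠ ≈ 89.89°
zero (1 + j1000·0.125) = 1 + j125 → |·| ≈ 125, ∠ ≈ 89.54°
pole (1 + j1000·0.04) = 1 + j40 → |·| ≈ 40.012, ∠ ≈ 88.57°
pole (1 + j1000·0.001) = 1 + j1 → |·| ≈ 1.4142, ∠ ≈ 45.00°
∠H = (89.89° + 89.54°) − (88.57° + 45.00°) = 45.86°

45.9°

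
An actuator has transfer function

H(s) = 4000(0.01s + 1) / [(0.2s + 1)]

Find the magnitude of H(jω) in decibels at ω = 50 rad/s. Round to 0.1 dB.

53.0 dB

At ω = 50 rad/s:
zero (1 + j50·0.01) = 1 + j0.5 → |·| ≈ 1.118, ∠ ≈ 26.57°
pole (1 + j50·0.2) = 1 + j10 → |·| ≈ 10.05, ∠ ≈ 84.29°
|H| = 4000 · 1.118 / (10.05) ≈ 444.98
Gain = 20 log₁₀(444.98) ≈ 52.97 dB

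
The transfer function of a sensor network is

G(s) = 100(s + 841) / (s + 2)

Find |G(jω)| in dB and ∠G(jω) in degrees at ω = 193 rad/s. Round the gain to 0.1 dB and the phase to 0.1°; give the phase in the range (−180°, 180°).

53.0 dB, -76.5°

At s = jω = j193:
zero (s+841): 841 + j193 → |·| = √(841²+193²) = √744530 ≈ 862.86, ∠ = arctan(193/841) ≈ 12.92°
pole (s+2): 2 + j193 → |·| = √(2²+193²) = √37253 ≈ 193.01, ∠ = arctan(193/2) ≈ 89.41°
|G| = 100 · 862.86 / 193.01 ≈ 447.05
Gain = 20 log₁₀(447.05) ≈ 53.01 dB
∠G = 12.92° − 89.41° = -76.49°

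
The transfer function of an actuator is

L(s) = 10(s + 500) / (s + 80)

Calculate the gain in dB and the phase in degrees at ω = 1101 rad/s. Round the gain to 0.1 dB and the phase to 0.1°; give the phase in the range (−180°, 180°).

At s = jω = j1101:
zero (s+500): 500 + j1101 → |·| = √(500²+1101²) = √1462201 ≈ 1209.2, ∠ = arctan(1101/500) ≈ 65.58°
pole (s+80): 80 + j1101 → |·| = √(80²+1101²) = √1218601 ≈ 1103.9, ∠ = arctan(1101/80) ≈ 85.84°
|L| = 10 · 1209.2 / 1103.9 ≈ 10.954
Gain = 20 log₁₀(10.954) ≈ 20.79 dB
∠L = 65.58° − 85.84° = -20.26°

20.8 dB, -20.3°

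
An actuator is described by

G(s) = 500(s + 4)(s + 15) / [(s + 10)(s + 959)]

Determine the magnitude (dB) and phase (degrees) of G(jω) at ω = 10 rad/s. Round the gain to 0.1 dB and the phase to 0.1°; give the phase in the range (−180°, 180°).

17.1 dB, 56.3°

At s = jω = j10:
zero (s+4): 4 + j10 → |·| = √(4²+10²) = √116 ≈ 10.77, ∠ = arctan(10/4) ≈ 68.20°
zero (s+15): 15 + j10 → |·| = √(15²+10²) = √325 ≈ 18.028, ∠ = arctan(10/15) ≈ 33.69°
pole (s+10): 10 + j10 → |·| = √(10²+10²) = √200 ≈ 14.142, ∠ = arctan(10/10) ≈ 45.00°
pole (s+959): 959 + j10 → |·| = √(959²+10²) = √919781 ≈ 959.05, ∠ = arctan(10/959) ≈ 0.60°
|G| = 500 · 194.16 / 13563 ≈ 7.1577
Gain = 20 log₁₀(7.1577) ≈ 17.10 dB
∠G = 101.89° − 45.60° = 56.29°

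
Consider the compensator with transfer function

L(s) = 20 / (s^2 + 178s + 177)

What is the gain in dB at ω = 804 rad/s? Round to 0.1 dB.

-90.4 dB

Substitute s = j804:
Numerator: 20 = 20 + j0
Denominator: (j804)^2 + 178(j804) + 177 = -646239 + j143112
|N| = √(20² + 0²) ≈ 20, ∠N ≈ 0.00°
|D| = √(646239² + 143112²) ≈ 6.619e+05, ∠D ≈ 167.51°
|L| = 20 / 6.619e+05 ≈ 3.0216e-05
Gain = 20 log₁₀(3.0216e-05) ≈ -90.40 dB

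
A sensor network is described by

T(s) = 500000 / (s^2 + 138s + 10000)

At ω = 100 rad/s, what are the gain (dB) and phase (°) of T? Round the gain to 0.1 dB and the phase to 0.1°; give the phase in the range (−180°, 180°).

At s = jω = j100:
quadratic: (j100)² + 138·j100 + 10000 = 0 + j13800 → |·| ≈ 13800, ∠ ≈ 90.00°
|T| = 500000 / 13800 ≈ 36.232
Gain = 20 log₁₀(36.232) ≈ 31.18 dB
∠T = 0.00° − 90.00° = -90.00°

31.2 dB, -90.0°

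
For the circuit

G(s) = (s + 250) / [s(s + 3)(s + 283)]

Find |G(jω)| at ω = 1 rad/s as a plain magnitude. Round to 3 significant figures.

At s = jω = j1:
zero (s+250): 250 + j1 → |·| = √(250²+1²) = √62501 ≈ 250, ∠ = arctan(1/250) ≈ 0.23°
pole (s+3): 3 + j1 → |·| = √(3²+1²) = √10 ≈ 3.1623, ∠ = arctan(1/3) ≈ 18.43°
pole (s+283): 283 + j1 → |·| = √(283²+1²) = √80090 ≈ 283, ∠ = arctan(1/283) ≈ 0.20°
pole at origin: |s| = 1, ∠ = 90.00° (in denominator)
|G| = 1 · 250 / 894.93 ≈ 0.27935

0.279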